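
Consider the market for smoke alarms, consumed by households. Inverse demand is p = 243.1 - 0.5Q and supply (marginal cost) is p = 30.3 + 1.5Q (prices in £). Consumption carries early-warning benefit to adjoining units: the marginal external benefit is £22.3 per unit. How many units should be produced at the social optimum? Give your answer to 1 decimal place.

Social marginal benefit = demand + MEB = 265.4 - 0.5Q.
Set SMB = MC: 265.4 - 0.5Q = 30.3 + 1.5Q → Q* = 117.5500.

Q* = 117.6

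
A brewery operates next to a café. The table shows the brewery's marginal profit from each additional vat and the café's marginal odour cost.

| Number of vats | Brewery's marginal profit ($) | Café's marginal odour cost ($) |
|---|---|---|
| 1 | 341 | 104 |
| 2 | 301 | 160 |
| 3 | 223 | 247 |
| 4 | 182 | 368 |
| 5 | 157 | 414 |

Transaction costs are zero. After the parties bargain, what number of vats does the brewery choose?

2

Bargaining reaches the level where marginal profit last exceeds marginal odour cost.
That holds through level 2 (301 ≥ 160) but not at 3 (223 < 247).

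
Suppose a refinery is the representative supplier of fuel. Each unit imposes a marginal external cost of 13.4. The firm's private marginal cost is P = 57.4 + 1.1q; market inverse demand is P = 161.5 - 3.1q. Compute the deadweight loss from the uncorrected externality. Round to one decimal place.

Market equilibrium (private): 57.4 + 1.1q = 161.5 - 3.1q → q_m = 24.7857.
Social marginal cost = private MC + MEC = 70.8 + 1.1q.
Set SMC = demand: 70.8 + 1.1q = 161.5 - 3.1q → q* = 21.5952.
Height of the DWL triangle at q_m is SMC(q_m) − demand(q_m) = MEC(q_m) = 13.4000.
DWL = ½ × 3.1905 × 13.4000 = 21.3764.

DWL = 21.4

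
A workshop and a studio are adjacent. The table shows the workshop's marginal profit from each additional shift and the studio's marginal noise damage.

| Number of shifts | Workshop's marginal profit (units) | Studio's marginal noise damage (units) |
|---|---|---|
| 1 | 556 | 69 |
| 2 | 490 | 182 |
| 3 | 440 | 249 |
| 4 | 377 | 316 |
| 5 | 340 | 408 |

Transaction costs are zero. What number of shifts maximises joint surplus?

Bargaining reaches the level where marginal profit last exceeds marginal noise damage.
That holds through level 4 (377 ≥ 316) but not at 5 (340 < 408).

4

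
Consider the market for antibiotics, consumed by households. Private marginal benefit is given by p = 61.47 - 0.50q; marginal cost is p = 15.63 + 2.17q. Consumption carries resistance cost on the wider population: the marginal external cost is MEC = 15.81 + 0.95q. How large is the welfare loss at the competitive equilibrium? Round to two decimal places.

DWL = 142.50

Market equilibrium (private): 15.63 + 2.17q = 61.47 - 0.50q → q_m = 17.1685.
Social marginal benefit = demand − MEC = 45.66 - 1.45q.
Set SMB = MC: 45.66 - 1.45q = 15.63 + 2.17q → q* = 8.2956.
Height of the DWL triangle at q_m is MC(q_m) − SMB(q_m) = MEC(q_m) = 32.1201.
DWL = ½ × 8.8729 × 32.1201 = 142.4992.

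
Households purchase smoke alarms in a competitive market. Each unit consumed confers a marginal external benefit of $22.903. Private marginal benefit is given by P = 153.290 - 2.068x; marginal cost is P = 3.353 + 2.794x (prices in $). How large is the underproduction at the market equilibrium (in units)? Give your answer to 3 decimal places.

Market equilibrium (private): 3.353 + 2.794x = 153.290 - 2.068x → x_m = 30.8385.
Social marginal benefit = demand + MEB = 176.193 - 2.068x.
Set SMB = MC: 176.193 - 2.068x = 3.353 + 2.794x → x* = 35.5492.
Gap = |30.8385 − 35.5492| = 4.7107.

4.711 units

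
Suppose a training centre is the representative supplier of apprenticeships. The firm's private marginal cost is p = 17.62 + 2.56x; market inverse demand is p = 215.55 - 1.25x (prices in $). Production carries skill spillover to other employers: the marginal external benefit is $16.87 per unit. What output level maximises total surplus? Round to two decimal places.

x* = 56.38

Social marginal cost = private MC − MEB = 0.75 + 2.56x.
Set SMC = demand: 0.75 + 2.56x = 215.55 - 1.25x → x* = 56.3780.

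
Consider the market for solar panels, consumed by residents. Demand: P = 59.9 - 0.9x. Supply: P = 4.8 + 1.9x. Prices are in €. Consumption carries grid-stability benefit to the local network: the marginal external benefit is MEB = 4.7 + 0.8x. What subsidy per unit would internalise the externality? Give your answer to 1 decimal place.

Social marginal benefit = demand + MEB = 64.6 - 0.1x.
Set SMB = MC: 64.6 - 0.1x = 4.8 + 1.9x → x* = 29.9000.
The Pigouvian subsidy equals MEB at x*: 4.7 + 0.8×29.9000 = 28.6200.

subsidy = €28.6 per unit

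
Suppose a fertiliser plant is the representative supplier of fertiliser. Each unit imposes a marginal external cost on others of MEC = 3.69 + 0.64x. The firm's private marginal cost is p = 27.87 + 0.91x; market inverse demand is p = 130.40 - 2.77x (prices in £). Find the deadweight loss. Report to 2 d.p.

Market equilibrium (private): 27.87 + 0.91x = 130.40 - 2.77x → x_m = 27.8614.
Social marginal cost = private MC + MEC = 31.56 + 1.55x.
Set SMC = demand: 31.56 + 1.55x = 130.40 - 2.77x → x* = 22.8796.
Height of the DWL triangle at x_m is SMC(x_m) − demand(x_m) = MEC(x_m) = 21.5213.
DWL = ½ × 4.9818 × 21.5213 = 53.6074.

DWL = £53.61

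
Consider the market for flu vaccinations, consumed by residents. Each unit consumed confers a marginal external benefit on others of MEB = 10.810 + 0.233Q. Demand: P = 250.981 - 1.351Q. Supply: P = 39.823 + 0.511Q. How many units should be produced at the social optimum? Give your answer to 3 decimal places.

Social marginal benefit = demand + MEB = 261.791 - 1.118Q.
Set SMB = MC: 261.791 - 1.118Q = 39.823 + 0.511Q → Q* = 136.2603.

Q* = 136.260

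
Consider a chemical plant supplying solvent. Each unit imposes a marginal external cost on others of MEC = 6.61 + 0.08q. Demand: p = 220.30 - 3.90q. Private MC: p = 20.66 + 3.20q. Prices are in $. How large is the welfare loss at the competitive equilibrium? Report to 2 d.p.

Market equilibrium (private): 20.66 + 3.20q = 220.30 - 3.90q → q_m = 28.1183.
Social marginal cost = private MC + MEC = 27.27 + 3.28q.
Set SMC = demand: 27.27 + 3.28q = 220.30 - 3.90q → q* = 26.8844.
The welfare-loss triangle has base |q_m − q*| and height MEC(q_m) (the vertical gap between SMC and demand is zero at q* and MEC at q_m).
DWL = ½ × 1.2339 × 8.8595 = 5.4659.

DWL = $5.47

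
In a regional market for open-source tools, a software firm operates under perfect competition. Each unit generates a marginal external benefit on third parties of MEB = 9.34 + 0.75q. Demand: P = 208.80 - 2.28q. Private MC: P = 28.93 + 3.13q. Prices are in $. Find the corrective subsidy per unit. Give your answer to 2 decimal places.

Social marginal cost = private MC − MEB = 19.59 + 2.38q.
Set SMC = demand: 19.59 + 2.38q = 208.80 - 2.28q → q* = 40.6030.
The Pigouvian subsidy equals MEB at q*: 9.34 + 0.75×40.6030 = 39.7923.

subsidy = $39.79 per unit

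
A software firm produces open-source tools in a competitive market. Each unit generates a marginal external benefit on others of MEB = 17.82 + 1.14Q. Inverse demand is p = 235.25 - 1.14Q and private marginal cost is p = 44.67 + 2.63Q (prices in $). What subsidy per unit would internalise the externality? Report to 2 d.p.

subsidy = $108.15 per unit

Social marginal cost = private MC − MEB = 26.85 + 1.49Q.
Set SMC = demand: 26.85 + 1.49Q = 235.25 - 1.14Q → Q* = 79.2395.
The Pigouvian subsidy equals MEB at Q*: 17.82 + 1.14×79.2395 = 108.1530.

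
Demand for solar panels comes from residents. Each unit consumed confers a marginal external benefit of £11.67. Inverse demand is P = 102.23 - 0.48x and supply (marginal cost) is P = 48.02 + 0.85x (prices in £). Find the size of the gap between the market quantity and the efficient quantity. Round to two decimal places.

8.77 units

Market equilibrium (private): 48.02 + 0.85x = 102.23 - 0.48x → x_m = 40.7594.
Social marginal benefit = demand + MEB = 113.90 - 0.48x.
Set SMB = MC: 113.90 - 0.48x = 48.02 + 0.85x → x* = 49.5338.
Gap = |40.7594 − 49.5338| = 8.7744.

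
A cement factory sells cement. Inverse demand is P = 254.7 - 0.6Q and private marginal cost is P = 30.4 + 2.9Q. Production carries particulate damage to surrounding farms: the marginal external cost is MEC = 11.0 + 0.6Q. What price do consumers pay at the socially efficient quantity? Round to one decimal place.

Social marginal cost = private MC + MEC = 41.4 + 3.5Q.
Set SMC = demand: 41.4 + 3.5Q = 254.7 - 0.6Q → Q* = 52.0244.
Consumer price on the demand curve at Q*: 254.7 − 0.6×52.0244 = 223.4854.

P = 223.5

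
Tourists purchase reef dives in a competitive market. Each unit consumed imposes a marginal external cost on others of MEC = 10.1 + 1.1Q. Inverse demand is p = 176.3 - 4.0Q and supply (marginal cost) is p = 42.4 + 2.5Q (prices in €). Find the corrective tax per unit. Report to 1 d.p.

tax = €28.0 per unit

Social marginal benefit = demand − MEC = 166.2 - 5.1Q.
Set SMB = MC: 166.2 - 5.1Q = 42.4 + 2.5Q → Q* = 16.2895.
The Pigouvian tax equals MEC at Q*: 10.1 + 1.1×16.2895 = 28.0185.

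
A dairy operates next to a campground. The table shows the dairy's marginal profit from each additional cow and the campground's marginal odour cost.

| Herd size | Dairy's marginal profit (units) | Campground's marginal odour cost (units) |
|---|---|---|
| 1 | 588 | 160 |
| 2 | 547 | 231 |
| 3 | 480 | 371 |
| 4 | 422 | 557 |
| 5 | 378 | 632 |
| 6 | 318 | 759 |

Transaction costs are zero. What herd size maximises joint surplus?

3

Bargaining reaches the level where marginal profit last exceeds marginal odour cost.
That holds through level 3 (480 ≥ 371) but not at 4 (422 < 557).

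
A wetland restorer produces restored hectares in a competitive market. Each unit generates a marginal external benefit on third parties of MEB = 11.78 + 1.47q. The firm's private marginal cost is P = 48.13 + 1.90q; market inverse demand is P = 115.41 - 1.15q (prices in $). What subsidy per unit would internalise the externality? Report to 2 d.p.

Social marginal cost = private MC − MEB = 36.35 + 0.43q.
Set SMC = demand: 36.35 + 0.43q = 115.41 - 1.15q → q* = 50.0380.
The Pigouvian subsidy equals MEB at q*: 11.78 + 1.47×50.0380 = 85.3359.

subsidy = $85.34 per unit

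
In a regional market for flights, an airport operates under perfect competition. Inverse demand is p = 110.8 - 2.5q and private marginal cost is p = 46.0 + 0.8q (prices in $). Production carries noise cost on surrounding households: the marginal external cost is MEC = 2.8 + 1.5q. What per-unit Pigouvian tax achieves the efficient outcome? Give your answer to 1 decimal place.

tax = $22.2 per unit

Social marginal cost = private MC + MEC = 48.8 + 2.3q.
Set SMC = demand: 48.8 + 2.3q = 110.8 - 2.5q → q* = 12.9167.
The Pigouvian tax equals MEC at q*: 2.8 + 1.5×12.9167 = 22.1751.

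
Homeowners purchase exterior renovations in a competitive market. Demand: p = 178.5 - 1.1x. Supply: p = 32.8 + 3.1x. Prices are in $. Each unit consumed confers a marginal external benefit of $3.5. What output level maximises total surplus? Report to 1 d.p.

Social marginal benefit = demand + MEB = 182.0 - 1.1x.
Set SMB = MC: 182.0 - 1.1x = 32.8 + 3.1x → x* = 35.5238.

x* = 35.5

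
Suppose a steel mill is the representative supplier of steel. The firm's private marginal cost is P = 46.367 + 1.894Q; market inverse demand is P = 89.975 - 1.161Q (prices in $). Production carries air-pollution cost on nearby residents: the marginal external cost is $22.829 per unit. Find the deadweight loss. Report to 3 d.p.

DWL = $85.297

Market equilibrium (private): 46.367 + 1.894Q = 89.975 - 1.161Q → Q_m = 14.2743.
Social marginal cost = private MC + MEC = 69.196 + 1.894Q.
Set SMC = demand: 69.196 + 1.894Q = 89.975 - 1.161Q → Q* = 6.8016.
Height of the DWL triangle at Q_m is SMC(Q_m) − demand(Q_m) = MEC(Q_m) = 22.8290.
DWL = ½ × 7.4727 × 22.8290 = 85.2971.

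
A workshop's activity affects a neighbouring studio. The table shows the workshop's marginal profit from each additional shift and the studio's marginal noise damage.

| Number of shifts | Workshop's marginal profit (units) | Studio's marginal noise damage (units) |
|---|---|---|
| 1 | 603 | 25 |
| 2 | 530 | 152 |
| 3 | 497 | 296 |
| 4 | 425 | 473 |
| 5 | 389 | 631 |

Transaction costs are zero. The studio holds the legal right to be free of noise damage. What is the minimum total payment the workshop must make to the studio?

Efficient level: marginal profit ≥ marginal noise damage through level 3, so k* = 3.
With the studio holding the right, the workshop must at least compensate total damage at k*: 25 + 152 + 296 = 473.

473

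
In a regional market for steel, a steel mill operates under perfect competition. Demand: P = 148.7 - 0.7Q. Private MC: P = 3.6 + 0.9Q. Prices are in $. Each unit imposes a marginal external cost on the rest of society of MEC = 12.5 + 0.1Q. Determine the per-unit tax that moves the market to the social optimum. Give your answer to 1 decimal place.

tax = $20.3 per unit

Social marginal cost = private MC + MEC = 16.1 + Q.
Set SMC = demand: 16.1 + Q = 148.7 - 0.7Q → Q* = 78.0000.
The Pigouvian tax equals MEC at Q*: 12.5 + 0.1×78.0000 = 20.3000.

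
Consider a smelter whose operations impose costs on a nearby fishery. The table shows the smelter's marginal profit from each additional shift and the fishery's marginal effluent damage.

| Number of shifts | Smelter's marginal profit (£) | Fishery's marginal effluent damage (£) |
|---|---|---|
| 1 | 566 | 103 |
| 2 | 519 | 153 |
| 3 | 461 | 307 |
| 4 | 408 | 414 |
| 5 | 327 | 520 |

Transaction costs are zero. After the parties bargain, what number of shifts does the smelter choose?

3

Bargaining reaches the level where marginal profit last exceeds marginal effluent damage.
That holds through level 3 (461 ≥ 307) but not at 4 (408 < 414).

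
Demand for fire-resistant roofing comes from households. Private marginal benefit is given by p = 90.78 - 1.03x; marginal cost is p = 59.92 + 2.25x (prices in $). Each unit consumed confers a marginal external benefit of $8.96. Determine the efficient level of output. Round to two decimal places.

Social marginal benefit = demand + MEB = 99.74 - 1.03x.
Set SMB = MC: 99.74 - 1.03x = 59.92 + 2.25x → x* = 12.1402.

x* = 12.14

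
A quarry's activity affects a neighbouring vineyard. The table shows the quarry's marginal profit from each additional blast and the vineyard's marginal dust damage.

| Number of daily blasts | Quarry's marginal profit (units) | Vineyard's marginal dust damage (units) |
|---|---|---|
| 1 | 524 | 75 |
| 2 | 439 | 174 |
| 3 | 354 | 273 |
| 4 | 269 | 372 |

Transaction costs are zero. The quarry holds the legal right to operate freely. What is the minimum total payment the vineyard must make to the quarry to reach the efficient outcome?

Left alone the quarry would choose level 4 (marginal profit stays positive).
Efficient level: k* = 3 (marginal profit ≥ marginal dust damage through 3).
The vineyard must at least cover the quarry's forgone profit from cutting 4→3: 269 = 269.

269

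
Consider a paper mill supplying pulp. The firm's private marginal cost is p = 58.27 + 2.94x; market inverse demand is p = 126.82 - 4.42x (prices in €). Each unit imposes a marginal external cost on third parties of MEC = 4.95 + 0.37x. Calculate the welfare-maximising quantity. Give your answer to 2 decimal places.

Social marginal cost = private MC + MEC = 63.22 + 3.31x.
Set SMC = demand: 63.22 + 3.31x = 126.82 - 4.42x → x* = 8.2277.

x* = 8.23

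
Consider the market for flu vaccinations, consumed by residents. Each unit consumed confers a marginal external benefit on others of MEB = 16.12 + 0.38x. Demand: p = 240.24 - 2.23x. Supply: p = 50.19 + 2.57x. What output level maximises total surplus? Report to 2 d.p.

x* = 46.64

Social marginal benefit = demand + MEB = 256.36 - 1.85x.
Set SMB = MC: 256.36 - 1.85x = 50.19 + 2.57x → x* = 46.6448.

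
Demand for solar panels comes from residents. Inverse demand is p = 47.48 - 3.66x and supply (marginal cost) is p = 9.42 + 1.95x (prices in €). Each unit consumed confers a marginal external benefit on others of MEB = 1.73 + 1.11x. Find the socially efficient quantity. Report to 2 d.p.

Social marginal benefit = demand + MEB = 49.21 - 2.55x.
Set SMB = MC: 49.21 - 2.55x = 9.42 + 1.95x → x* = 8.8422.

x* = 8.84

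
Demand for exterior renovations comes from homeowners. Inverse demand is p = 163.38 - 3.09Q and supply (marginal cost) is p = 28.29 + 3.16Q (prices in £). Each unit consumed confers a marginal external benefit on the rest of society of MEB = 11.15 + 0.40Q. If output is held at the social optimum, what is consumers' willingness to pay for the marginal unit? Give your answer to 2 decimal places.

P = £86.14

Social marginal benefit = demand + MEB = 174.53 - 2.69Q.
Set SMB = MC: 174.53 - 2.69Q = 28.29 + 3.16Q → Q* = 24.9983.
Consumer price on the demand curve at Q*: 163.38 − 3.09×24.9983 = 86.1353.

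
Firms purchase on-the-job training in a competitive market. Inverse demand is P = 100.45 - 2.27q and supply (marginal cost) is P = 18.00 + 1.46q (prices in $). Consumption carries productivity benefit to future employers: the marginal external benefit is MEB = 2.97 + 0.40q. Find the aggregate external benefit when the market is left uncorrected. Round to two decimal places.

$163.37

Market equilibrium (private): 18.00 + 1.46q = 100.45 - 2.27q → q_m = 22.1046.
Total external benefit = ∫₀^{q_m} (2.97 + 0.40q) dq = 2.97×22.1046 + ½×0.40×22.1046² = 163.3733.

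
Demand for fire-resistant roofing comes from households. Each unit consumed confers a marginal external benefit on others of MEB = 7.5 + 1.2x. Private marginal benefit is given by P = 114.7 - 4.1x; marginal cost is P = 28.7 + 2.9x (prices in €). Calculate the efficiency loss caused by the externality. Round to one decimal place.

Market equilibrium (private): 28.7 + 2.9x = 114.7 - 4.1x → x_m = 12.2857.
Social marginal benefit = demand + MEB = 122.2 - 2.9x.
Set SMB = MC: 122.2 - 2.9x = 28.7 + 2.9x → x* = 16.1207.
The loss is the area between SMB and MC from x* to x_m; with linear curves that's a triangle of height MEB(x_m).
DWL = ½ × 3.8350 × 22.2429 = 42.6508.

DWL = €42.7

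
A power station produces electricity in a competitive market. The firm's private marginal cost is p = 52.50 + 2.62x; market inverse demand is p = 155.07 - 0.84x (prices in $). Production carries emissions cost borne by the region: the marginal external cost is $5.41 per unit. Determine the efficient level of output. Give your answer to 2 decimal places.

Social marginal cost = private MC + MEC = 57.91 + 2.62x.
Set SMC = demand: 57.91 + 2.62x = 155.07 - 0.84x → x* = 28.0809.

x* = 28.08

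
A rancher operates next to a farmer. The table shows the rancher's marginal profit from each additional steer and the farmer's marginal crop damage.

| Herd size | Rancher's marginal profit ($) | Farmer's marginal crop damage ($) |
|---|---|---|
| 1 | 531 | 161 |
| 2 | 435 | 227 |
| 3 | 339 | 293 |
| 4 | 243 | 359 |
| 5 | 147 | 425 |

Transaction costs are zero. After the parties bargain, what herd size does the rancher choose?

Bargaining reaches the level where marginal profit last exceeds marginal crop damage.
That holds through level 3 (339 ≥ 293) but not at 4 (243 < 359).

3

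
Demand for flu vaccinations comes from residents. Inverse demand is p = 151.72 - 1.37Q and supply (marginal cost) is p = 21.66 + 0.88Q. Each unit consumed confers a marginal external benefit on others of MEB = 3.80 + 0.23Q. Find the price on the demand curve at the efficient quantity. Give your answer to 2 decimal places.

P = 60.93

Social marginal benefit = demand + MEB = 155.52 - 1.14Q.
Set SMB = MC: 155.52 - 1.14Q = 21.66 + 0.88Q → Q* = 66.2673.
Consumer price on the demand curve at Q*: 151.72 − 1.37×66.2673 = 60.9338.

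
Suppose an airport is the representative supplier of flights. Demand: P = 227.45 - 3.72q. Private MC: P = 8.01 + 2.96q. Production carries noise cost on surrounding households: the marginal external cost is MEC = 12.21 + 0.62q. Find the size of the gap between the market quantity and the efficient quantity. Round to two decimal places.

Market equilibrium (private): 8.01 + 2.96q = 227.45 - 3.72q → q_m = 32.8503.
Social marginal cost = private MC + MEC = 20.22 + 3.58q.
Set SMC = demand: 20.22 + 3.58q = 227.45 - 3.72q → q* = 28.3877.
Gap = |32.8503 − 28.3877| = 4.4626.

4.46 units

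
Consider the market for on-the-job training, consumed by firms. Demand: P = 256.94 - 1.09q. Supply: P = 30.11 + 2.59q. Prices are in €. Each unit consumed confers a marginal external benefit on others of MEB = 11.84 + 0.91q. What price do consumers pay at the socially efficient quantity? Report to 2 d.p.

P = €163.02

Social marginal benefit = demand + MEB = 268.78 - 0.18q.
Set SMB = MC: 268.78 - 0.18q = 30.11 + 2.59q → q* = 86.1625.
Consumer price on the demand curve at q*: 256.94 − 1.09×86.1625 = 163.0229.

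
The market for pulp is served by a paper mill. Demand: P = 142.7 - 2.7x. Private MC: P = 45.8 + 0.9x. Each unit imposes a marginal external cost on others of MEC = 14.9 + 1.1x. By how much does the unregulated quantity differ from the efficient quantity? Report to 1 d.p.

Market equilibrium (private): 45.8 + 0.9x = 142.7 - 2.7x → x_m = 26.9167.
Social marginal cost = private MC + MEC = 60.7 + 2.0x.
Set SMC = demand: 60.7 + 2.0x = 142.7 - 2.7x → x* = 17.4468.
Gap = |26.9167 − 17.4468| = 9.4699.

9.5 units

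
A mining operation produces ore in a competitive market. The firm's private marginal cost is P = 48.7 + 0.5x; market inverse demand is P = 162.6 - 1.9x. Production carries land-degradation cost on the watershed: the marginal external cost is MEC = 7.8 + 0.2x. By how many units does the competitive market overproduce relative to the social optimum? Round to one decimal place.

Market equilibrium (private): 48.7 + 0.5x = 162.6 - 1.9x → x_m = 47.4583.
Social marginal cost = private MC + MEC = 56.5 + 0.7x.
Set SMC = demand: 56.5 + 0.7x = 162.6 - 1.9x → x* = 40.8077.
Gap = |47.4583 − 40.8077| = 6.6506.

6.7 units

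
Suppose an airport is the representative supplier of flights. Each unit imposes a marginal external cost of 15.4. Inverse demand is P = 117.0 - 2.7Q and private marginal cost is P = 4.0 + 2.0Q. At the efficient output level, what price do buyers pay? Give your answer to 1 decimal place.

Social marginal cost = private MC + MEC = 19.4 + 2.0Q.
Set SMC = demand: 19.4 + 2.0Q = 117.0 - 2.7Q → Q* = 20.7660.
Consumer price on the demand curve at Q*: 117.0 − 2.7×20.7660 = 60.9318.

P = 60.9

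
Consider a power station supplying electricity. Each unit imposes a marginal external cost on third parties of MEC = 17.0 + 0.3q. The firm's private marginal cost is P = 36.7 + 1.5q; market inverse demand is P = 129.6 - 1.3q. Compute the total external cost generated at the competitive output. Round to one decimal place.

Market equilibrium (private): 36.7 + 1.5q = 129.6 - 1.3q → q_m = 33.1786.
Total external cost = ∫₀^{q_m} (17.0 + 0.3q) dq = 17.0×33.1786 + ½×0.3×33.1786² = 729.1591.

729.2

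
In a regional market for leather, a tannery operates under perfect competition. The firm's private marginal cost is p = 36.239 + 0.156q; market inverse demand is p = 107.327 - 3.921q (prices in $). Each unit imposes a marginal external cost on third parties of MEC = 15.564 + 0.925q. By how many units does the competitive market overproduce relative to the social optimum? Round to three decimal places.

6.336 units

Market equilibrium (private): 36.239 + 0.156q = 107.327 - 3.921q → q_m = 17.4364.
Social marginal cost = private MC + MEC = 51.803 + 1.081q.
Set SMC = demand: 51.803 + 1.081q = 107.327 - 3.921q → q* = 11.1004.
Gap = |17.4364 − 11.1004| = 6.3360.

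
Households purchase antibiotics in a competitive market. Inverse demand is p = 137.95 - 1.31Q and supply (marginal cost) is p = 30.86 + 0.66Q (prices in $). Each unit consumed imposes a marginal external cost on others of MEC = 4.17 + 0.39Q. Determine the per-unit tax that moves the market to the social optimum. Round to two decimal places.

Social marginal benefit = demand − MEC = 133.78 - 1.70Q.
Set SMB = MC: 133.78 - 1.70Q = 30.86 + 0.66Q → Q* = 43.6102.
The Pigouvian tax equals MEC at Q*: 4.17 + 0.39×43.6102 = 21.1780.

tax = $21.18 per unit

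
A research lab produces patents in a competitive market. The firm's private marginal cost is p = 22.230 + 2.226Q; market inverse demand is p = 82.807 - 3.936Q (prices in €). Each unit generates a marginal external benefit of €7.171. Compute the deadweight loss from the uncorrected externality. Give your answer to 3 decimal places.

DWL = €4.173

Market equilibrium (private): 22.230 + 2.226Q = 82.807 - 3.936Q → Q_m = 9.8307.
Social marginal cost = private MC − MEB = 15.059 + 2.226Q.
Set SMC = demand: 15.059 + 2.226Q = 82.807 - 3.936Q → Q* = 10.9945.
The loss is the area between SMC and demand from Q* to Q_m; with linear curves that's a triangle of height MEB(Q_m).
DWL = ½ × 1.1638 × 7.1710 = 4.1728.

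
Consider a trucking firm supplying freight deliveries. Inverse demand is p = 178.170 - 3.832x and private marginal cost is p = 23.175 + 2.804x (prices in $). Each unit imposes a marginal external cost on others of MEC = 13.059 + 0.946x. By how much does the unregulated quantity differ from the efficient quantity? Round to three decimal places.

4.637 units

Market equilibrium (private): 23.175 + 2.804x = 178.170 - 3.832x → x_m = 23.3567.
Social marginal cost = private MC + MEC = 36.234 + 3.750x.
Set SMC = demand: 36.234 + 3.750x = 178.170 - 3.832x → x* = 18.7201.
Gap = |23.3567 − 18.7201| = 4.6366.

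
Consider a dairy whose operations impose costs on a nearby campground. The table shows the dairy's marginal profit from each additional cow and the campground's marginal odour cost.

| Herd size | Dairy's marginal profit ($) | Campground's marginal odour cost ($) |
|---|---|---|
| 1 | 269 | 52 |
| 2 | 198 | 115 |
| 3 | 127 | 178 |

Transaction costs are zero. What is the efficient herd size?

2

Bargaining reaches the level where marginal profit last exceeds marginal odour cost.
That holds through level 2 (198 ≥ 115) but not at 3 (127 < 178).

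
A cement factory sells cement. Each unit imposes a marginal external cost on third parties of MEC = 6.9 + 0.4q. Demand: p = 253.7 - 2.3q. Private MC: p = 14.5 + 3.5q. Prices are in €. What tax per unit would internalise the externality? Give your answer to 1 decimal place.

Social marginal cost = private MC + MEC = 21.4 + 3.9q.
Set SMC = demand: 21.4 + 3.9q = 253.7 - 2.3q → q* = 37.4677.
The Pigouvian tax equals MEC at q*: 6.9 + 0.4×37.4677 = 21.8871.

tax = €21.9 per unit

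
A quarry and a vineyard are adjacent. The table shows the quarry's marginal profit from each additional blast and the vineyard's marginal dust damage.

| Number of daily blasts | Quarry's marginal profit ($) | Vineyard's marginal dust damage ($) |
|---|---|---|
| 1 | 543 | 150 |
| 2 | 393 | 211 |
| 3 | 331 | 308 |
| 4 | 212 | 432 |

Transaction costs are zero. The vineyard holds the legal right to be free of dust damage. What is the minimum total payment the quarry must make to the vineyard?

Efficient level: marginal profit ≥ marginal dust damage through level 3, so k* = 3.
With the vineyard holding the right, the quarry must at least compensate total damage at k*: 150 + 211 + 308 = 669.

$669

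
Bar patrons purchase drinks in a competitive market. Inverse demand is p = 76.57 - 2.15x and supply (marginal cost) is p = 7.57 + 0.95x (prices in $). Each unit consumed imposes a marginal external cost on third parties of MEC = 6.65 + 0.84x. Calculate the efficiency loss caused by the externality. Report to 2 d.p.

DWL = $81.53

Market equilibrium (private): 7.57 + 0.95x = 76.57 - 2.15x → x_m = 22.2581.
Social marginal benefit = demand − MEC = 69.92 - 2.99x.
Set SMB = MC: 69.92 - 2.99x = 7.57 + 0.95x → x* = 15.8249.
The welfare-loss triangle has base |x_m − x*| and height MEC(x_m) (the vertical gap between SMB and MC is zero at x* and MEC at x_m).
DWL = ½ × 6.4332 × 25.3468 = 81.5305.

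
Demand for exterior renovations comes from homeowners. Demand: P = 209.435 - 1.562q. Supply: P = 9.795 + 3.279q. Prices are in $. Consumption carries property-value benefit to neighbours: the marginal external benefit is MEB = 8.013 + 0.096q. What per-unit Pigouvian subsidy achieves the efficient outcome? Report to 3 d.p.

subsidy = $12.214 per unit

Social marginal benefit = demand + MEB = 217.448 - 1.466q.
Set SMB = MC: 217.448 - 1.466q = 9.795 + 3.279q → q* = 43.7625.
The Pigouvian subsidy equals MEB at q*: 8.013 + 0.096×43.7625 = 12.2142.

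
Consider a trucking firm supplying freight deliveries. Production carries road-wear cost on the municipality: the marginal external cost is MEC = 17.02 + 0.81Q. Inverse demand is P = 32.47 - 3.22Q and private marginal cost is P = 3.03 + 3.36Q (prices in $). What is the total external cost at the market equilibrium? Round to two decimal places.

$84.26

Market equilibrium (private): 3.03 + 3.36Q = 32.47 - 3.22Q → Q_m = 4.4742.
Total external cost = ∫₀^{Q_m} (17.02 + 0.81Q) dQ = 17.02×4.4742 + ½×0.81×4.4742² = 84.2584.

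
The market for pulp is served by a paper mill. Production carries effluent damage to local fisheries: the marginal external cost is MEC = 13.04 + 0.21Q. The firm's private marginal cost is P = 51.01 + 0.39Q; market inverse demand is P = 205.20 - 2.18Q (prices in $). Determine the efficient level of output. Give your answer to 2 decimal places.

Social marginal cost = private MC + MEC = 64.05 + 0.60Q.
Set SMC = demand: 64.05 + 0.60Q = 205.20 - 2.18Q → Q* = 50.7734.

Q* = 50.77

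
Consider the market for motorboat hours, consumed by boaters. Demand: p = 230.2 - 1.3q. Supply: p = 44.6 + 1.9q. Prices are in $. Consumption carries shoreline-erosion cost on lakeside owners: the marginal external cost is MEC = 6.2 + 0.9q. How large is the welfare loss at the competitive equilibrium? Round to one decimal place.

DWL = $415.9

Market equilibrium (private): 44.6 + 1.9q = 230.2 - 1.3q → q_m = 58.0000.
Social marginal benefit = demand − MEC = 224.0 - 2.2q.
Set SMB = MC: 224.0 - 2.2q = 44.6 + 1.9q → q* = 43.7561.
Height of the DWL triangle at q_m is MC(q_m) − SMB(q_m) = MEC(q_m) = 58.4000.
DWL = ½ × 14.2439 × 58.4000 = 415.9219.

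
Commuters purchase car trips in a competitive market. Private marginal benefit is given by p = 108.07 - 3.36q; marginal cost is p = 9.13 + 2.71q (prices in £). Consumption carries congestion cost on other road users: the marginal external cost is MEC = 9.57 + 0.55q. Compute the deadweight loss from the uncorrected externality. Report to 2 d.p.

Market equilibrium (private): 9.13 + 2.71q = 108.07 - 3.36q → q_m = 16.2998.
Social marginal benefit = demand − MEC = 98.50 - 3.91q.
Set SMB = MC: 98.50 - 3.91q = 9.13 + 2.71q → q* = 13.5000.
The welfare-loss triangle has base |q_m − q*| and height MEC(q_m) (the vertical gap between SMB and MC is zero at q* and MEC at q_m).
DWL = ½ × 2.7998 × 18.5349 = 25.9470.

DWL = £25.95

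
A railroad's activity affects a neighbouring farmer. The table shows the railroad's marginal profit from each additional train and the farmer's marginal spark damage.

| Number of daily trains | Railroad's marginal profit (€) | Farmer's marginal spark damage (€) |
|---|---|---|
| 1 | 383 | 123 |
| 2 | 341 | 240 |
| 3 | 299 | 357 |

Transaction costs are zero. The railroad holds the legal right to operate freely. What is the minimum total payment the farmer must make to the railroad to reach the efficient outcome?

Left alone the railroad would choose level 3 (marginal profit stays positive).
Efficient level: k* = 2 (marginal profit ≥ marginal spark damage through 2).
The farmer must at least cover the railroad's forgone profit from cutting 3→2: 299 = 299.

€299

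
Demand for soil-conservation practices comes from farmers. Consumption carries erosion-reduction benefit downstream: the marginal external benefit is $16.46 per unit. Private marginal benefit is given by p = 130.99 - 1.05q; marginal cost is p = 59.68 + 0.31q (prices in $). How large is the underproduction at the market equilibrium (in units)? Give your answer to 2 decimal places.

Market equilibrium (private): 59.68 + 0.31q = 130.99 - 1.05q → q_m = 52.4338.
Social marginal benefit = demand + MEB = 147.45 - 1.05q.
Set SMB = MC: 147.45 - 1.05q = 59.68 + 0.31q → q* = 64.5368.
Gap = |52.4338 − 64.5368| = 12.1030.

12.10 units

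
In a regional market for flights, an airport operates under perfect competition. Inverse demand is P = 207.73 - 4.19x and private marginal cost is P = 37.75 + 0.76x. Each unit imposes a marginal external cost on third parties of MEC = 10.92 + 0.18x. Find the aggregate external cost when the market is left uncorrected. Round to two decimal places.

481.11

Market equilibrium (private): 37.75 + 0.76x = 207.73 - 4.19x → x_m = 34.3394.
Total external cost = ∫₀^{x_m} (10.92 + 0.18x) dx = 10.92×34.3394 + ½×0.18×34.3394² = 481.1137.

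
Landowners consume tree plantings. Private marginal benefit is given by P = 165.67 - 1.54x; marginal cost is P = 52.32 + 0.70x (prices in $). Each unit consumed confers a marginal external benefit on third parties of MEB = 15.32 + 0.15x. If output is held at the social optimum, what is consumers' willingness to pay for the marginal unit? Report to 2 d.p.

Social marginal benefit = demand + MEB = 180.99 - 1.39x.
Set SMB = MC: 180.99 - 1.39x = 52.32 + 0.70x → x* = 61.5646.
Consumer price on the demand curve at x*: 165.67 − 1.54×61.5646 = 70.8605.

P = $70.86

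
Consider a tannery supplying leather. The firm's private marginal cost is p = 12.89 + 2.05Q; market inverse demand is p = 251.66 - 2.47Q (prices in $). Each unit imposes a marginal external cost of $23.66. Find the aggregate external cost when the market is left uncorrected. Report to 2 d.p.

Market equilibrium (private): 12.89 + 2.05Q = 251.66 - 2.47Q → Q_m = 52.8252.
Total external cost = MEC × Q_m = 23.66 × 52.8252 = 1249.8442.

$1249.84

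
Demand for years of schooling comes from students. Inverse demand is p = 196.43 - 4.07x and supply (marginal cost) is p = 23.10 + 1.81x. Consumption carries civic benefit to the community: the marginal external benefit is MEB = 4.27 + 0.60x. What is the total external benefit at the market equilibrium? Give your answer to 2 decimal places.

386.55

Market equilibrium (private): 23.10 + 1.81x = 196.43 - 4.07x → x_m = 29.4779.
Total external benefit = ∫₀^{x_m} (4.27 + 0.60x) dx = 4.27×29.4779 + ½×0.60×29.4779² = 386.5546.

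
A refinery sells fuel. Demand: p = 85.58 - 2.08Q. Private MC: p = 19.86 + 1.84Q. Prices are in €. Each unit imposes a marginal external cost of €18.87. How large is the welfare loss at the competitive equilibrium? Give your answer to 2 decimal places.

DWL = €45.42

Market equilibrium (private): 19.86 + 1.84Q = 85.58 - 2.08Q → Q_m = 16.7653.
Social marginal cost = private MC + MEC = 38.73 + 1.84Q.
Set SMC = demand: 38.73 + 1.84Q = 85.58 - 2.08Q → Q* = 11.9515.
The welfare-loss triangle has base |Q_m − Q*| and height MEC(Q_m) (the vertical gap between SMC and demand is zero at Q* and MEC at Q_m).
DWL = ½ × 4.8138 × 18.8700 = 45.4182.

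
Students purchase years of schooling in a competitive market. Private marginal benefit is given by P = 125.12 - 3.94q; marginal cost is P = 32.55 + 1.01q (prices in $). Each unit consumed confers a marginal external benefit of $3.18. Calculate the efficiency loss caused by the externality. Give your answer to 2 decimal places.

DWL = $1.02

Market equilibrium (private): 32.55 + 1.01q = 125.12 - 3.94q → q_m = 18.7010.
Social marginal benefit = demand + MEB = 128.30 - 3.94q.
Set SMB = MC: 128.30 - 3.94q = 32.55 + 1.01q → q* = 19.3434.
Between q* and q_m the wedge SMB − MC runs linearly from 0 to MEB(q_m), so the loss is a triangle.
DWL = ½ × 0.6424 × 3.1800 = 1.0214.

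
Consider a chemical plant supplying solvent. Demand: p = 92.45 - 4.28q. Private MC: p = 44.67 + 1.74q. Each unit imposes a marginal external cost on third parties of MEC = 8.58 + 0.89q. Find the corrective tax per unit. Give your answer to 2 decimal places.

Social marginal cost = private MC + MEC = 53.25 + 2.63q.
Set SMC = demand: 53.25 + 2.63q = 92.45 - 4.28q → q* = 5.6729.
The Pigouvian tax equals MEC at q*: 8.58 + 0.89×5.6729 = 13.6289.

tax = 13.63 per unit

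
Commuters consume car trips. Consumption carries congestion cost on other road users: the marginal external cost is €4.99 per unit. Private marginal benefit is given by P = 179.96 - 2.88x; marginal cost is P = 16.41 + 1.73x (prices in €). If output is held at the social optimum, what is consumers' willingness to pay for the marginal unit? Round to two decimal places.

P = €80.90

Social marginal benefit = demand − MEC = 174.97 - 2.88x.
Set SMB = MC: 174.97 - 2.88x = 16.41 + 1.73x → x* = 34.3948.
Consumer price on the demand curve at x*: 179.96 − 2.88×34.3948 = 80.9030.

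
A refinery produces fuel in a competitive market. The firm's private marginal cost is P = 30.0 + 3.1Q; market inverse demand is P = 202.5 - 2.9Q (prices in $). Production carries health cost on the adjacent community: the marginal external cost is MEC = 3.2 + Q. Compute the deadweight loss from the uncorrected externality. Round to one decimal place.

DWL = $72.9

Market equilibrium (private): 30.0 + 3.1Q = 202.5 - 2.9Q → Q_m = 28.7500.
Social marginal cost = private MC + MEC = 33.2 + 4.1Q.
Set SMC = demand: 33.2 + 4.1Q = 202.5 - 2.9Q → Q* = 24.1857.
The welfare-loss triangle has base |Q_m − Q*| and height MEC(Q_m) (the vertical gap between SMC and demand is zero at Q* and MEC at Q_m).
DWL = ½ × 4.5643 × 31.9500 = 72.9147.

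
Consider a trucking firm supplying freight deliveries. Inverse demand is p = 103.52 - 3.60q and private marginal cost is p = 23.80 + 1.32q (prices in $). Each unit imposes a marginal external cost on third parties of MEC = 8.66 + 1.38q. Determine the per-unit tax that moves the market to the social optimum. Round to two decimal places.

tax = $24.23 per unit

Social marginal cost = private MC + MEC = 32.46 + 2.70q.
Set SMC = demand: 32.46 + 2.70q = 103.52 - 3.60q → q* = 11.2794.
The Pigouvian tax equals MEC at q*: 8.66 + 1.38×11.2794 = 24.2256.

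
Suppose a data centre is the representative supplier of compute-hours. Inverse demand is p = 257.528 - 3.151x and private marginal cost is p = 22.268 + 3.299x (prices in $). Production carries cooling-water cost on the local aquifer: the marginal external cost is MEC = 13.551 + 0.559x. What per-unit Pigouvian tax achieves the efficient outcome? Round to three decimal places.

tax = $31.233 per unit

Social marginal cost = private MC + MEC = 35.819 + 3.858x.
Set SMC = demand: 35.819 + 3.858x = 257.528 - 3.151x → x* = 31.6320.
The Pigouvian tax equals MEC at x*: 13.551 + 0.559×31.6320 = 31.2333.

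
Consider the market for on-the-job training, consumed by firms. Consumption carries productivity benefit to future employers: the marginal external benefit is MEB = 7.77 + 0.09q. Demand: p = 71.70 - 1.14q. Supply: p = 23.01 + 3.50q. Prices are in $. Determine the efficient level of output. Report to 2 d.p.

Social marginal benefit = demand + MEB = 79.47 - 1.05q.
Set SMB = MC: 79.47 - 1.05q = 23.01 + 3.50q → q* = 12.4088.

q* = 12.41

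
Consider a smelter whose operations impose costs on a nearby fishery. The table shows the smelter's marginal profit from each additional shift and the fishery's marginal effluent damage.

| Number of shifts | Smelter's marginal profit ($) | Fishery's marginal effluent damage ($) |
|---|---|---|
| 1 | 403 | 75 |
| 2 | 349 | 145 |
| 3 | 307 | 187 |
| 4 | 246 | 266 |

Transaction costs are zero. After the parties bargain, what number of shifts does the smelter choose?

3

Bargaining reaches the level where marginal profit last exceeds marginal effluent damage.
That holds through level 3 (307 ≥ 187) but not at 4 (246 < 266).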